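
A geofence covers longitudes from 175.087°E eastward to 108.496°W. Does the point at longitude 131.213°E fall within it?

No

Band width going east from +175.087° to -108.496°: ((-108.496 − 175.087) mod 360) = 76.417°.
Offset of +131.213° east of the west edge: ((131.213 − 175.087) mod 360) = 316.126°.
316.126° > 76.417° ⇒ outside.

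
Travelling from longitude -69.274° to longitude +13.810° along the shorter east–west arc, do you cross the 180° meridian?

Signed shortest Δλ = ((13.810 − -69.274 + 180) mod 360) − 180 = 83.084°.
Going east by 83.084° from -69.274° reaches +13.810° without touching 180°.

No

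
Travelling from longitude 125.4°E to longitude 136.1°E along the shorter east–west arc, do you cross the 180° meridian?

No

Signed shortest Δλ = ((136.1 − 125.4 + 180) mod 360) − 180 = 10.7°.
Going east by 10.7° from +125.4° reaches +136.1° without touching 180°.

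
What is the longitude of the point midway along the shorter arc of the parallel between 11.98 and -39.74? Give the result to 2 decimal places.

-13.88°

Signed shortest Δλ from +11.98° to -39.74° is -51.72°.
Midpoint longitude = +11.98° + (-51.72°)/2 = +11.98° − 25.86° = -13.88°.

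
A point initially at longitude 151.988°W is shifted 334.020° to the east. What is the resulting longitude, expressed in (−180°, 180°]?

177.968°W

Start at -151.988°; shift +334.020° → +182.032°.
+182.032° lies outside (−180°, 180°]; subtract 360° → -177.968°.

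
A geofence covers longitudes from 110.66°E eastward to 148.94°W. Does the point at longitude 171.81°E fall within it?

Band width going east from +110.66° to -148.94°: ((-148.94 − 110.66) mod 360) = 100.40°.
Offset of +171.81° east of the west edge: ((171.81 − 110.66) mod 360) = 61.15°.
61.15° ≤ 100.40° ⇒ inside.

Yes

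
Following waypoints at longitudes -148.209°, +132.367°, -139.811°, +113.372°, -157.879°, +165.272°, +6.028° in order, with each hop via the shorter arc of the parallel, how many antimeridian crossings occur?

5

Leg 1: -148.209° → +132.367°, shortest Δλ = -79.424° (west) — crosses 180°.
Leg 2: +132.367° → -139.811°, shortest Δλ = 87.822° (east) — crosses 180°.
Leg 3: -139.811° → +113.372°, shortest Δλ = -106.817° (west) — crosses 180°.
Leg 4: +113.372° → -157.879°, shortest Δλ = 88.749° (east) — crosses 180°.
Leg 5: -157.879° → +165.272°, shortest Δλ = -36.849° (west) — crosses 180°.
Leg 6: +165.272° → +6.028°, shortest Δλ = -159.244° (west) — does not cross 180°.
Total crossings: 5.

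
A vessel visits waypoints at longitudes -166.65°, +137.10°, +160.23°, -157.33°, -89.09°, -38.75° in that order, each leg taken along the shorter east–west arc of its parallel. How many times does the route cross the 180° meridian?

Leg 1: -166.65° → +137.10°, shortest Δλ = -56.25° (west) — crosses 180°.
Leg 2: +137.10° → +160.23°, shortest Δλ = 23.13° (east) — does not cross 180°.
Leg 3: +160.23° → -157.33°, shortest Δλ = 42.44° (east) — crosses 180°.
Leg 4: -157.33° → -89.09°, shortest Δλ = 68.24° (east) — does not cross 180°.
Leg 5: -89.09° → -38.75°, shortest Δλ = 50.34° (east) — does not cross 180°.
Total crossings: 2.

2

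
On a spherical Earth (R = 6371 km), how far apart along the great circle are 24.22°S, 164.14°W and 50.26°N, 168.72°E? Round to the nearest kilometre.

Δλ = 168.72 − -164.14 = 332.86°; wrapped into (−180°, 180°]: -27.14°.
Δφ = 50.26 − -24.22 = 74.48°.
a = sin²(Δφ/2) + cos φ₁ · cos φ₂ · sin²(Δλ/2) = 0.398310.
c = 2·atan2(√a, √(1−a)) = 1.36599 rad → d = 6371·c ≈ 8702.71 km.

8703 km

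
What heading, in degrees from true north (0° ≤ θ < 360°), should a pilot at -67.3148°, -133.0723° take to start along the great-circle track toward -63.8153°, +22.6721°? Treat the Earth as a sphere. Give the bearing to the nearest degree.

166°

Δλ = 22.6721 − -133.0723 = 155.7444°.
θ = atan2( sin Δλ · cos φ₂ , cos φ₁ · sin φ₂ − sin φ₁ · cos φ₂ · cos Δλ )
  = atan2(0.18128, -0.71728) = 165.817° → normalised to [0°, 360°): 165.817°.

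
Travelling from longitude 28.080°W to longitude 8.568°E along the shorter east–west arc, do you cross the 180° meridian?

No

Signed shortest Δλ = ((8.568 − -28.080 + 180) mod 360) − 180 = 36.648°.
Going east by 36.648° from -28.080° reaches +8.568° without touching 180°.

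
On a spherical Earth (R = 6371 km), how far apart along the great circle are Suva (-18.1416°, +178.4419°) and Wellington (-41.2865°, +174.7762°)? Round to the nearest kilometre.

2597 km

Δλ = 174.7762 − 178.4419 = -3.6657°.
Δφ = -41.2865 − -18.1416 = -23.1449°.
a = sin²(Δφ/2) + cos φ₁ · cos φ₂ · sin²(Δλ/2) = 0.040974.
c = 2·atan2(√a, √(1−a)) = 0.40766 rad → d = 6371·c ≈ 2597.17 km.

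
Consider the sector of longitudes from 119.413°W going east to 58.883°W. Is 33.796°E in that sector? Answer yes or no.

No

Band width going east from -119.413° to -58.883°: ((-58.883 − -119.413) mod 360) = 60.530°.
Offset of +33.796° east of the west edge: ((33.796 − -119.413) mod 360) = 153.209°.
153.209° > 60.530° ⇒ outside.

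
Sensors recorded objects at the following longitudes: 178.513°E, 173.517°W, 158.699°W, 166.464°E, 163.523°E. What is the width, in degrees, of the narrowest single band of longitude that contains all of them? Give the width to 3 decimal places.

Sort the longitudes: -173.517°, -158.699°, +163.523°, +166.464°, +178.513°.
Eastward gaps between consecutive values (wrapping around): 14.818°, 322.222°, 2.941°, 12.049°, 7.970°.
Largest gap = 322.222° ⇒ minimal covering band is its complement: 360° − 322.222° = 37.778°.
Band runs from +163.523° eastward to -158.699°, crossing the antimeridian.

37.778°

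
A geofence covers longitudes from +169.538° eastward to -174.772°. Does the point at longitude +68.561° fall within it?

No

Band width going east from +169.538° to -174.772°: ((-174.772 − 169.538) mod 360) = 15.690°.
Offset of +68.561° east of the west edge: ((68.561 − 169.538) mod 360) = 259.023°.
259.023° > 15.690° ⇒ outside.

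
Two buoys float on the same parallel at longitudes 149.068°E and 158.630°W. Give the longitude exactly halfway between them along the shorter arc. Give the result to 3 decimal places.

175.219°E

Signed shortest Δλ from +149.068° to -158.630° is +52.302°.
Midpoint longitude = +149.068° + (+52.302°)/2 = +149.068° + 26.151° = +175.219°.
(The naïve average (+149.068 + -158.630)/2 = -4.781° is on the wrong side of the globe.)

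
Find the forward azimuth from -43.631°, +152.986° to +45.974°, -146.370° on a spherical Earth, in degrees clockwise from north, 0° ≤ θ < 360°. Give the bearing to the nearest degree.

39°

Δλ = -146.370 − 152.986 = -299.356°; wrapped into (−180°, 180°]: 60.644°.
θ = atan2( sin Δλ · cos φ₂ , cos φ₁ · sin φ₂ − sin φ₁ · cos φ₂ · cos Δλ )
  = atan2(0.60574, 0.75552) = 38.721° → normalised to [0°, 360°): 38.721°.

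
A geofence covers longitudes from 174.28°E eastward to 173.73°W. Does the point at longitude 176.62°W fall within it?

Band width going east from +174.28° to -173.73°: ((-173.73 − 174.28) mod 360) = 11.99°.
Offset of -176.62° east of the west edge: ((-176.62 − 174.28) mod 360) = 9.10°.
9.10° ≤ 11.99° ⇒ inside.

Yes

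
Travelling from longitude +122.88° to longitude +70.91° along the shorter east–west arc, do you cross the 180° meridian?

Signed shortest Δλ = ((70.91 − 122.88 + 180) mod 360) − 180 = -51.97°.
Going west by 51.97° from +122.88° reaches +70.91° without touching 180°.

No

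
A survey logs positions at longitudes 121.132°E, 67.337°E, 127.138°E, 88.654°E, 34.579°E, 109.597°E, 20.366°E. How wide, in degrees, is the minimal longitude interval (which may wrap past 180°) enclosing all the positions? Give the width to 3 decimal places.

Sort the longitudes: +20.366°, +34.579°, +67.337°, +88.654°, +109.597°, +121.132°, +127.138°.
Eastward gaps between consecutive values (wrapping around): 14.213°, 32.758°, 21.317°, 20.943°, 11.535°, 6.006°, 253.228°.
Largest gap = 253.228° ⇒ minimal covering band is its complement: 360° − 253.228° = 106.772°.
Band runs from +20.366° eastward to +127.138°.

106.772°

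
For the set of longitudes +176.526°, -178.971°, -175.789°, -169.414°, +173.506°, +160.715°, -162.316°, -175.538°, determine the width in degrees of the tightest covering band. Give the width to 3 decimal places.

36.969°

Sort the longitudes: -178.971°, -175.789°, -175.538°, -169.414°, -162.316°, +160.715°, +173.506°, +176.526°.
Eastward gaps between consecutive values (wrapping around): 3.182°, 0.251°, 6.124°, 7.098°, 323.031°, 12.791°, 3.020°, 4.503°.
Largest gap = 323.031° ⇒ minimal covering band is its complement: 360° − 323.031° = 36.969°.
Band runs from +160.715° eastward to -162.316°, crossing the antimeridian.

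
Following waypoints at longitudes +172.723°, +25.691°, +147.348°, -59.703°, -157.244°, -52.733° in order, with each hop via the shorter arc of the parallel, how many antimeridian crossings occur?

Leg 1: +172.723° → +25.691°, shortest Δλ = -147.032° (west) — does not cross 180°.
Leg 2: +25.691° → +147.348°, shortest Δλ = 121.657° (east) — does not cross 180°.
Leg 3: +147.348° → -59.703°, shortest Δλ = 152.949° (east) — crosses 180°.
Leg 4: -59.703° → -157.244°, shortest Δλ = -97.541° (west) — does not cross 180°.
Leg 5: -157.244° → -52.733°, shortest Δλ = 104.511° (east) — does not cross 180°.
Total crossings: 1.

1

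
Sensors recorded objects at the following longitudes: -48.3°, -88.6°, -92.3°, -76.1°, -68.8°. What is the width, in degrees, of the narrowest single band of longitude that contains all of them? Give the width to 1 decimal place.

Sort the longitudes: -92.3°, -88.6°, -76.1°, -68.8°, -48.3°.
Eastward gaps between consecutive values (wrapping around): 3.7°, 12.5°, 7.3°, 20.5°, 316.0°.
Largest gap = 316.0° ⇒ minimal covering band is its complement: 360° − 316.0° = 44.0°.
Band runs from -92.3° eastward to -48.3°.

44.0°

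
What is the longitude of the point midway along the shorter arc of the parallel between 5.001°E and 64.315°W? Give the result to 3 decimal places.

Signed shortest Δλ from +5.001° to -64.315° is -69.316°.
Midpoint longitude = +5.001° + (-69.316°)/2 = +5.001° − 34.658° = -29.657°.

29.657°W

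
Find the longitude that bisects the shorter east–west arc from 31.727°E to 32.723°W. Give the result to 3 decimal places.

Signed shortest Δλ from +31.727° to -32.723° is -64.450°.
Midpoint longitude = +31.727° + (-64.450°)/2 = +31.727° − 32.225° = -0.498°.

0.498°W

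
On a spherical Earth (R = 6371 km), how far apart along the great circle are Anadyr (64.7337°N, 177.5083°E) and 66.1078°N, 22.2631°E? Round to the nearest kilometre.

Δλ = 22.2631 − 177.5083 = -155.2452°.
Δφ = 66.1078 − 64.7337 = 1.3741°.
a = sin²(Δφ/2) + cos φ₁ · cos φ₂ · sin²(Δλ/2) = 0.165073.
c = 2·atan2(√a, √(1−a)) = 0.83678 rad → d = 6371·c ≈ 5331.15 km.

5331 km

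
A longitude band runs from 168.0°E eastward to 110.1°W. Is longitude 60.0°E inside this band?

No

Band width going east from +168.0° to -110.1°: ((-110.1 − 168.0) mod 360) = 81.9°.
Offset of +60.0° east of the west edge: ((60.0 − 168.0) mod 360) = 252.0°.
252.0° > 81.9° ⇒ outside.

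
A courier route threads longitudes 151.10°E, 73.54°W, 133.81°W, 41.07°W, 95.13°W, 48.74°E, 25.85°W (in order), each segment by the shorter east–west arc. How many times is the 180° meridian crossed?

1

Leg 1: +151.10° → -73.54°, shortest Δλ = 135.36° (east) — crosses 180°.
Leg 2: -73.54° → -133.81°, shortest Δλ = -60.27° (west) — does not cross 180°.
Leg 3: -133.81° → -41.07°, shortest Δλ = 92.74° (east) — does not cross 180°.
Leg 4: -41.07° → -95.13°, shortest Δλ = -54.06° (west) — does not cross 180°.
Leg 5: -95.13° → +48.74°, shortest Δλ = 143.87° (east) — does not cross 180°.
Leg 6: +48.74° → -25.85°, shortest Δλ = -74.59° (west) — does not cross 180°.
Total crossings: 1.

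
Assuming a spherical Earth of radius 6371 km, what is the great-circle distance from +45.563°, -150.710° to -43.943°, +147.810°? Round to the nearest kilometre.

Δλ = 147.810 − -150.710 = 298.520°; wrapped into (−180°, 180°]: -61.480°.
Δφ = -43.943 − 45.563 = -89.506°.
a = sin²(Δφ/2) + cos φ₁ · cos φ₂ · sin²(Δλ/2) = 0.627397.
c = 2·atan2(√a, √(1−a)) = 1.82843 rad → d = 6371·c ≈ 11648.93 km.

11649 km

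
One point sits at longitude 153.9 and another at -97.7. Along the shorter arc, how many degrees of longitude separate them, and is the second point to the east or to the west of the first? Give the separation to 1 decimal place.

Raw difference: -97.7 − 153.9 = -251.6°.
Normalise into (−180°, 180°]: -251.6° + 360° = 108.4°.
Positive ⇒ the second point lies to the east; separation 108.4°.

108.4° east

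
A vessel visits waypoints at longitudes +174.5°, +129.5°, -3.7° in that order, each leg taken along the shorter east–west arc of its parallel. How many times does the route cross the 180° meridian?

Leg 1: +174.5° → +129.5°, shortest Δλ = -45.0° (west) — does not cross 180°.
Leg 2: +129.5° → -3.7°, shortest Δλ = -133.2° (west) — does not cross 180°.
Total crossings: 0.

0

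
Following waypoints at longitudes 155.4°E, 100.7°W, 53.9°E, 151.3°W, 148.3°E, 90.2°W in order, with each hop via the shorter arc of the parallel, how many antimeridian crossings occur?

Leg 1: +155.4° → -100.7°, shortest Δλ = 103.9° (east) — crosses 180°.
Leg 2: -100.7° → +53.9°, shortest Δλ = 154.6° (east) — does not cross 180°.
Leg 3: +53.9° → -151.3°, shortest Δλ = 154.8° (east) — crosses 180°.
Leg 4: -151.3° → +148.3°, shortest Δλ = -60.4° (west) — crosses 180°.
Leg 5: +148.3° → -90.2°, shortest Δλ = 121.5° (east) — crosses 180°.
Total crossings: 4.

4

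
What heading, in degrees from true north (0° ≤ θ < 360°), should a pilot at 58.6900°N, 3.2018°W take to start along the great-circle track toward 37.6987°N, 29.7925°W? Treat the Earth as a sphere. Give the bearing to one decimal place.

231.0°

Δλ = -29.7925 − -3.2018 = -26.5907°.
θ = atan2( sin Δλ · cos φ₂ , cos φ₁ · sin φ₂ − sin φ₁ · cos φ₂ · cos Δλ )
  = atan2(-0.35417, -0.28672) = -128.992° → normalised to [0°, 360°): 231.008°.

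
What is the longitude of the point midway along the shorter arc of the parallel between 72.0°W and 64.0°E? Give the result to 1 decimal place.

4.0°W

Signed shortest Δλ from -72.0° to +64.0° is +136.0°.
Midpoint longitude = -72.0° + (+136.0°)/2 = -72.0° + 68.0° = -4.0°.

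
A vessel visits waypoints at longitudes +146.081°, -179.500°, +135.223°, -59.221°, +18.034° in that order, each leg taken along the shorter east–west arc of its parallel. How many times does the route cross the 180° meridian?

3

Leg 1: +146.081° → -179.500°, shortest Δλ = 34.419° (east) — crosses 180°.
Leg 2: -179.500° → +135.223°, shortest Δλ = -45.277° (west) — crosses 180°.
Leg 3: +135.223° → -59.221°, shortest Δλ = 165.556° (east) — crosses 180°.
Leg 4: -59.221° → +18.034°, shortest Δλ = 77.255° (east) — does not cross 180°.
Total crossings: 3.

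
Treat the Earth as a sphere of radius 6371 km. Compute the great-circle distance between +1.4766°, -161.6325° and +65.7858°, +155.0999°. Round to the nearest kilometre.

Δλ = 155.0999 − -161.6325 = 316.7324°; wrapped into (−180°, 180°]: -43.2676°.
Δφ = 65.7858 − 1.4766 = 64.3092°.
a = sin²(Δφ/2) + cos φ₁ · cos φ₂ · sin²(Δλ/2) = 0.338972.
c = 2·atan2(√a, √(1−a)) = 1.24290 rad → d = 6371·c ≈ 7918.49 km.

7918 km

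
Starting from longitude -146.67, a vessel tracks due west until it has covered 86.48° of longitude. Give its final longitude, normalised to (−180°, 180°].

+126.85°

Start at -146.67°; shift −86.48° → -233.15°.
-233.15° lies outside (−180°, 180°]; add 360° → +126.85°.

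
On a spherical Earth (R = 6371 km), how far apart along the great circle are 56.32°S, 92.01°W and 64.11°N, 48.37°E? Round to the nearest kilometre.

17708 km

Δλ = 48.37 − -92.01 = 140.38°.
Δφ = 64.11 − -56.32 = 120.43°.
a = sin²(Δφ/2) + cos φ₁ · cos φ₂ · sin²(Δλ/2) = 0.967574.
c = 2·atan2(√a, √(1−a)) = 2.77948 rad → d = 6371·c ≈ 17708.04 km.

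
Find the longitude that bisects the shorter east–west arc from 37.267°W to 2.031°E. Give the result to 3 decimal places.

Signed shortest Δλ from -37.267° to +2.031° is +39.298°.
Midpoint longitude = -37.267° + (+39.298°)/2 = -37.267° + 19.649° = -17.618°.

17.618°W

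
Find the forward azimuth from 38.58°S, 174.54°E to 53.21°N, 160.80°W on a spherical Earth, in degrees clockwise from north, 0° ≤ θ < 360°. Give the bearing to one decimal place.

Δλ = -160.80 − 174.54 = -335.34°; wrapped into (−180°, 180°]: 24.66°.
θ = atan2( sin Δλ · cos φ₂ , cos φ₁ · sin φ₂ − sin φ₁ · cos φ₂ · cos Δλ )
  = atan2(0.24987, 0.96545) = 14.511° → normalised to [0°, 360°): 14.511°.

14.5°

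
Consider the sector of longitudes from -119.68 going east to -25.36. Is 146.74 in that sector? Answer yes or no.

No

Band width going east from -119.68° to -25.36°: ((-25.36 − -119.68) mod 360) = 94.32°.
Offset of +146.74° east of the west edge: ((146.74 − -119.68) mod 360) = 266.42°.
266.42° > 94.32° ⇒ outside.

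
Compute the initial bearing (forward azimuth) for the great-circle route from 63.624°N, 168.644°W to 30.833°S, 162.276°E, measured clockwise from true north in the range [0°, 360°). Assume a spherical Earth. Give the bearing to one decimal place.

Δλ = 162.276 − -168.644 = 330.920°; wrapped into (−180°, 180°]: -29.080°.
θ = atan2( sin Δλ · cos φ₂ , cos φ₁ · sin φ₂ − sin φ₁ · cos φ₂ · cos Δλ )
  = atan2(-0.41734, -0.90000) = -155.123° → normalised to [0°, 360°): 204.877°.

204.9°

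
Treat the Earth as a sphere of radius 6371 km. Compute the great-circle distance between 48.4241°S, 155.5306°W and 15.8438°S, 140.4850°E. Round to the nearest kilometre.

6787 km

Δλ = 140.4850 − -155.5306 = 296.0156°; wrapped into (−180°, 180°]: -63.9844°.
Δφ = -15.8438 − -48.4241 = 32.5803°.
a = sin²(Δφ/2) + cos φ₁ · cos φ₂ · sin²(Δλ/2) = 0.257875.
c = 2·atan2(√a, √(1−a)) = 1.06529 rad → d = 6371·c ≈ 6786.97 km.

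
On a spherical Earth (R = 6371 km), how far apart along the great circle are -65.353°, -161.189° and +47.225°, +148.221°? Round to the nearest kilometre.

Δλ = 148.221 − -161.189 = 309.410°; wrapped into (−180°, 180°]: -50.590°.
Δφ = 47.225 − -65.353 = 112.578°.
a = sin²(Δφ/2) + cos φ₁ · cos φ₂ · sin²(Δλ/2) = 0.743676.
c = 2·atan2(√a, √(1−a)) = 2.07985 rad → d = 6371·c ≈ 13250.72 km.

13251 km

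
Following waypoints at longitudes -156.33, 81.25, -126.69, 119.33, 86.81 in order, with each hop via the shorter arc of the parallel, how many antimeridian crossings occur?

Leg 1: -156.33° → +81.25°, shortest Δλ = -122.42° (west) — crosses 180°.
Leg 2: +81.25° → -126.69°, shortest Δλ = 152.06° (east) — crosses 180°.
Leg 3: -126.69° → +119.33°, shortest Δλ = -113.98° (west) — crosses 180°.
Leg 4: +119.33° → +86.81°, shortest Δλ = -32.52° (west) — does not cross 180°.
Total crossings: 3.

3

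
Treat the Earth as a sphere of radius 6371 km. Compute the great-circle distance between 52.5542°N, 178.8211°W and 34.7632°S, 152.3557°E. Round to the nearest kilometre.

Δλ = 152.3557 − -178.8211 = 331.1768°; wrapped into (−180°, 180°]: -28.8232°.
Δφ = -34.7632 − 52.5542 = -87.3174°.
a = sin²(Δφ/2) + cos φ₁ · cos φ₂ · sin²(Δλ/2) = 0.507539.
c = 2·atan2(√a, √(1−a)) = 1.58587 rad → d = 6371·c ≈ 10103.61 km.

10104 km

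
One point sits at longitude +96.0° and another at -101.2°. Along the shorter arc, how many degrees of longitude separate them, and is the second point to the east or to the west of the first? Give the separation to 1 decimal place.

Raw difference: -101.2 − 96.0 = -197.2°.
Normalise into (−180°, 180°]: -197.2° + 360° = 162.8°.
Positive ⇒ the second point lies to the east; separation 162.8°.

162.8° east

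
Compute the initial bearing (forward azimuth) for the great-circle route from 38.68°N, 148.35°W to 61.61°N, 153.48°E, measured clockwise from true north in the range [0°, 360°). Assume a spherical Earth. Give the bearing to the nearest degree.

Δλ = 153.48 − -148.35 = 301.83°; wrapped into (−180°, 180°]: -58.17°.
θ = atan2( sin Δλ · cos φ₂ , cos φ₁ · sin φ₂ − sin φ₁ · cos φ₂ · cos Δλ )
  = atan2(-0.40397, 0.53004) = -37.313° → normalised to [0°, 360°): 322.687°.

323°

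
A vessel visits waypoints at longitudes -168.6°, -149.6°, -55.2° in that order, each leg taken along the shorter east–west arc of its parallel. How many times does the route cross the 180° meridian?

0

Leg 1: -168.6° → -149.6°, shortest Δλ = 19.0° (east) — does not cross 180°.
Leg 2: -149.6° → -55.2°, shortest Δλ = 94.4° (east) — does not cross 180°.
Total crossings: 0.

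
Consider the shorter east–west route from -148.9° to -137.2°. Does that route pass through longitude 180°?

No

Signed shortest Δλ = ((-137.2 − -148.9 + 180) mod 360) − 180 = 11.7°.
Going east by 11.7° from -148.9° reaches -137.2° without touching 180°.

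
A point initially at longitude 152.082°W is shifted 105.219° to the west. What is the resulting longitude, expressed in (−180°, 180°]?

102.699°E

Start at -152.082°; shift −105.219° → -257.301°.
-257.301° lies outside (−180°, 180°]; add 360° → +102.699°.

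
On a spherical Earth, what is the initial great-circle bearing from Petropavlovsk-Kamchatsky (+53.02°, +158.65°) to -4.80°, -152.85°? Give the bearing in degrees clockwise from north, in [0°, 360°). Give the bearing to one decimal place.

Δλ = -152.85 − 158.65 = -311.50°; wrapped into (−180°, 180°]: 48.50°.
θ = atan2( sin Δλ · cos φ₂ , cos φ₁ · sin φ₂ − sin φ₁ · cos φ₂ · cos Δλ )
  = atan2(0.74633, -0.57781) = 127.747° → normalised to [0°, 360°): 127.747°.

127.7°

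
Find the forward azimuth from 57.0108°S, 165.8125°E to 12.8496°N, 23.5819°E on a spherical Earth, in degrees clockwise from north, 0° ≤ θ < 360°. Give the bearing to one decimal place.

228.7°

Δλ = 23.5819 − 165.8125 = -142.2306°.
θ = atan2( sin Δλ · cos φ₂ , cos φ₁ · sin φ₂ − sin φ₁ · cos φ₂ · cos Δλ )
  = atan2(-0.59715, -0.52534) = -131.340° → normalised to [0°, 360°): 228.660°.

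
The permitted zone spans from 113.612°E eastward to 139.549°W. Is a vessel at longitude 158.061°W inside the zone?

Band width going east from +113.612° to -139.549°: ((-139.549 − 113.612) mod 360) = 106.839°.
Offset of -158.061° east of the west edge: ((-158.061 − 113.612) mod 360) = 88.327°.
88.327° ≤ 106.839° ⇒ inside.

Yes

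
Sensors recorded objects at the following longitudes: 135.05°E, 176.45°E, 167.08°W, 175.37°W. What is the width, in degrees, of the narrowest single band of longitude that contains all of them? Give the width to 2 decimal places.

Sort the longitudes: -175.37°, -167.08°, +135.05°, +176.45°.
Eastward gaps between consecutive values (wrapping around): 8.29°, 302.13°, 41.40°, 8.18°.
Largest gap = 302.13° ⇒ minimal covering band is its complement: 360° − 302.13° = 57.87°.
Band runs from +135.05° eastward to -167.08°, crossing the antimeridian.

57.87°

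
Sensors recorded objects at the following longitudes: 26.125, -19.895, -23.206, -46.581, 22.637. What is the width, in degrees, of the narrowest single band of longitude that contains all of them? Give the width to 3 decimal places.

72.706°

Sort the longitudes: -46.581°, -23.206°, -19.895°, +22.637°, +26.125°.
Eastward gaps between consecutive values (wrapping around): 23.375°, 3.311°, 42.532°, 3.488°, 287.294°.
Largest gap = 287.294° ⇒ minimal covering band is its complement: 360° − 287.294° = 72.706°.
Band runs from -46.581° eastward to +26.125°.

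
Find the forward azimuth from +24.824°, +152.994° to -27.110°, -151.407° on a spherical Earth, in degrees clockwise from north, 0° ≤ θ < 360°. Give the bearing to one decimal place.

Δλ = -151.407 − 152.994 = -304.401°; wrapped into (−180°, 180°]: 55.599°.
θ = atan2( sin Δλ · cos φ₂ , cos φ₁ · sin φ₂ − sin φ₁ · cos φ₂ · cos Δλ )
  = atan2(0.73445, -0.62473) = 130.385° → normalised to [0°, 360°): 130.385°.

130.4°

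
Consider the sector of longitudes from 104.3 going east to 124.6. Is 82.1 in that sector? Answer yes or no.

Band width going east from +104.3° to +124.6°: ((124.6 − 104.3) mod 360) = 20.3°.
Offset of +82.1° east of the west edge: ((82.1 − 104.3) mod 360) = 337.8°.
337.8° > 20.3° ⇒ outside.

No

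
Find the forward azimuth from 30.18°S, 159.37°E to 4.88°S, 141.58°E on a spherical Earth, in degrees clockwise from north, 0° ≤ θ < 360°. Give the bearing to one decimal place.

Δλ = 141.58 − 159.37 = -17.79°.
θ = atan2( sin Δλ · cos φ₂ , cos φ₁ · sin φ₂ − sin φ₁ · cos φ₂ · cos Δλ )
  = atan2(-0.30442, 0.40341) = -37.039° → normalised to [0°, 360°): 322.961°.

323.0°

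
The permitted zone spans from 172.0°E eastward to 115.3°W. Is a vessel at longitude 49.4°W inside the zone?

Band width going east from +172.0° to -115.3°: ((-115.3 − 172.0) mod 360) = 72.7°.
Offset of -49.4° east of the west edge: ((-49.4 − 172.0) mod 360) = 138.6°.
138.6° > 72.7° ⇒ outside.

No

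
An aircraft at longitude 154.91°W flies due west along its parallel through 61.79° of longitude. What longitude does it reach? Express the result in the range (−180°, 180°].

Start at -154.91°; shift −61.79° → -216.70°.
-216.70° lies outside (−180°, 180°]; add 360° → +143.30°.

143.30°E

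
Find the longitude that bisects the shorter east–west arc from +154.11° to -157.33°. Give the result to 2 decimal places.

Signed shortest Δλ from +154.11° to -157.33° is +48.56°.
Midpoint longitude = +154.11° + (+48.56°)/2 = +154.11° + 24.28° = +178.39°.
(The naïve average (+154.11 + -157.33)/2 = -1.61° is on the wrong side of the globe.)

+178.39°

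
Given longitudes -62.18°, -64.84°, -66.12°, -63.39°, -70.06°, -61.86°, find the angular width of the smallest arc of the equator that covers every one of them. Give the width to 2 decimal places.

Sort the longitudes: -70.06°, -66.12°, -64.84°, -63.39°, -62.18°, -61.86°.
Eastward gaps between consecutive values (wrapping around): 3.94°, 1.28°, 1.45°, 1.21°, 0.32°, 351.80°.
Largest gap = 351.80° ⇒ minimal covering band is its complement: 360° − 351.80° = 8.20°.
Band runs from -70.06° eastward to -61.86°.

8.20°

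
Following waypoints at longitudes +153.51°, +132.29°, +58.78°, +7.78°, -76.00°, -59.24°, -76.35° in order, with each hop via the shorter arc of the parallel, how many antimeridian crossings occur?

0

Leg 1: +153.51° → +132.29°, shortest Δλ = -21.22° (west) — does not cross 180°.
Leg 2: +132.29° → +58.78°, shortest Δλ = -73.51° (west) — does not cross 180°.
Leg 3: +58.78° → +7.78°, shortest Δλ = -51.0° (west) — does not cross 180°.
Leg 4: +7.78° → -76.00°, shortest Δλ = -83.78° (west) — does not cross 180°.
Leg 5: -76.00° → -59.24°, shortest Δλ = 16.76° (east) — does not cross 180°.
Leg 6: -59.24° → -76.35°, shortest Δλ = -17.11° (west) — does not cross 180°.
Total crossings: 0.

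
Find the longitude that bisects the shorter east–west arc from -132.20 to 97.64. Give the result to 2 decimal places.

Signed shortest Δλ from -132.20° to +97.64° is -130.16°.
Midpoint longitude = -132.20° + (-130.16°)/2 = -132.20° − 65.08° = -197.28°.
Normalise into (−180°, 180°]: +162.72°.
(The naïve average (-132.20 + +97.64)/2 = -17.28° is on the wrong side of the globe.)

+162.72°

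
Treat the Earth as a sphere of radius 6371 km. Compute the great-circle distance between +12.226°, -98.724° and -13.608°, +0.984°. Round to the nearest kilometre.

Δλ = 0.984 − -98.724 = 99.708°.
Δφ = -13.608 − 12.226 = -25.834°.
a = sin²(Δφ/2) + cos φ₁ · cos φ₂ · sin²(Δλ/2) = 0.605000.
c = 2·atan2(√a, √(1−a)) = 1.78237 rad → d = 6371·c ≈ 11355.49 km.

11355 km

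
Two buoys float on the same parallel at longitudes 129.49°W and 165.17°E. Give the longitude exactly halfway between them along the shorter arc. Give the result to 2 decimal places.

Signed shortest Δλ from -129.49° to +165.17° is -65.34°.
Midpoint longitude = -129.49° + (-65.34°)/2 = -129.49° − 32.67° = -162.16°.
(The naïve average (-129.49 + +165.17)/2 = 17.84° is on the wrong side of the globe.)

162.16°W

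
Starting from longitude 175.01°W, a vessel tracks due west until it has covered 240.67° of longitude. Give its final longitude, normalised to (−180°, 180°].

Start at -175.01°; shift −240.67° → -415.68°.
-415.68° lies outside (−180°, 180°]; add 360° → -55.68°.

55.68°W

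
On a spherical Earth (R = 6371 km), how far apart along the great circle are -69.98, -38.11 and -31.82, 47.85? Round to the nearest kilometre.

Δλ = 47.85 − -38.11 = 85.96°.
Δφ = -31.82 − -69.98 = 38.16°.
a = sin²(Δφ/2) + cos φ₁ · cos φ₂ · sin²(Δλ/2) = 0.242057.
c = 2·atan2(√a, √(1−a)) = 1.02875 rad → d = 6371·c ≈ 6554.19 km.

6554 km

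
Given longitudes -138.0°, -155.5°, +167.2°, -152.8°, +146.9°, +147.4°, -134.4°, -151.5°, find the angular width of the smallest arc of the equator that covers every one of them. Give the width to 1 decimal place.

Sort the longitudes: -155.5°, -152.8°, -151.5°, -138.0°, -134.4°, +146.9°, +147.4°, +167.2°.
Eastward gaps between consecutive values (wrapping around): 2.7°, 1.3°, 13.5°, 3.6°, 281.3°, 0.5°, 19.8°, 37.3°.
Largest gap = 281.3° ⇒ minimal covering band is its complement: 360° − 281.3° = 78.7°.
Band runs from +146.9° eastward to -134.4°, crossing the antimeridian.

78.7°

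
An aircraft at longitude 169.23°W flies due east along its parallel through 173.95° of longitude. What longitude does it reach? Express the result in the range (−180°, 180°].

Start at -169.23°; shift +173.95° → +4.72°.
+4.72° already lies in (−180°, 180°].

4.72°E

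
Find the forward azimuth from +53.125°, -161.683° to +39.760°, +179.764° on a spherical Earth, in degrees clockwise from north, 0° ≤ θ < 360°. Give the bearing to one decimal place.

Δλ = 179.764 − -161.683 = 341.447°; wrapped into (−180°, 180°]: -18.553°.
θ = atan2( sin Δλ · cos φ₂ , cos φ₁ · sin φ₂ − sin φ₁ · cos φ₂ · cos Δλ )
  = atan2(-0.24460, -0.19919) = -129.159° → normalised to [0°, 360°): 230.841°.

230.8°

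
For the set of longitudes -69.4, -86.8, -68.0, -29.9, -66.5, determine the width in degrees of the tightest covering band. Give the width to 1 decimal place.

Sort the longitudes: -86.8°, -69.4°, -68.0°, -66.5°, -29.9°.
Eastward gaps between consecutive values (wrapping around): 17.4°, 1.4°, 1.5°, 36.6°, 303.1°.
Largest gap = 303.1° ⇒ minimal covering band is its complement: 360° − 303.1° = 56.9°.
Band runs from -86.8° eastward to -29.9°.

56.9°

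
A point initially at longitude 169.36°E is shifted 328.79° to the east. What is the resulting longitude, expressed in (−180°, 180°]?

138.15°E

Start at +169.36°; shift +328.79° → +498.15°.
+498.15° lies outside (−180°, 180°]; subtract 360° → +138.15°.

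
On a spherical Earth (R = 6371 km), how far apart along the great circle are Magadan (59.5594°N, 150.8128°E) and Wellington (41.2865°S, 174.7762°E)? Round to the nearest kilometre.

11427 km

Δλ = 174.7762 − 150.8128 = 23.9634°.
Δφ = -41.2865 − 59.5594 = -100.8459°.
a = sin²(Δφ/2) + cos φ₁ · cos φ₂ · sin²(Δλ/2) = 0.610491.
c = 2·atan2(√a, √(1−a)) = 1.79362 rad → d = 6371·c ≈ 11427.14 km.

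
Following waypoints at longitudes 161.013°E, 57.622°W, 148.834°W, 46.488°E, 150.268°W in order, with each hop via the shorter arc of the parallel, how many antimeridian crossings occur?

3

Leg 1: +161.013° → -57.622°, shortest Δλ = 141.365° (east) — crosses 180°.
Leg 2: -57.622° → -148.834°, shortest Δλ = -91.212° (west) — does not cross 180°.
Leg 3: -148.834° → +46.488°, shortest Δλ = -164.678° (west) — crosses 180°.
Leg 4: +46.488° → -150.268°, shortest Δλ = 163.244° (east) — crosses 180°.
Total crossings: 3.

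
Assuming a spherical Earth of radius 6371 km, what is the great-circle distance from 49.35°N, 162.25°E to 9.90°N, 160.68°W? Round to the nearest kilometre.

Δλ = -160.68 − 162.25 = -322.93°; wrapped into (−180°, 180°]: 37.07°.
Δφ = 9.90 − 49.35 = -39.45°.
a = sin²(Δφ/2) + cos φ₁ · cos φ₂ · sin²(Δλ/2) = 0.178758.
c = 2·atan2(√a, √(1−a)) = 0.87306 rad → d = 6371·c ≈ 5562.27 km.

5562 km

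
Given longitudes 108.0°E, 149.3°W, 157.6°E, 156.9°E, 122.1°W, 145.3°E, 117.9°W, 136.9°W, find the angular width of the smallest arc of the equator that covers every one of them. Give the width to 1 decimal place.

Sort the longitudes: -149.3°, -136.9°, -122.1°, -117.9°, +108.0°, +145.3°, +156.9°, +157.6°.
Eastward gaps between consecutive values (wrapping around): 12.4°, 14.8°, 4.2°, 225.9°, 37.3°, 11.6°, 0.7°, 53.1°.
Largest gap = 225.9° ⇒ minimal covering band is its complement: 360° − 225.9° = 134.1°.
Band runs from +108.0° eastward to -117.9°, crossing the antimeridian.

134.1°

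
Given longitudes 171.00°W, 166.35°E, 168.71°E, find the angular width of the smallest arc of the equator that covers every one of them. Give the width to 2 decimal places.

Sort the longitudes: -171.00°, +166.35°, +168.71°.
Eastward gaps between consecutive values (wrapping around): 337.35°, 2.36°, 20.29°.
Largest gap = 337.35° ⇒ minimal covering band is its complement: 360° − 337.35° = 22.65°.
Band runs from +166.35° eastward to -171.00°, crossing the antimeridian.

22.65°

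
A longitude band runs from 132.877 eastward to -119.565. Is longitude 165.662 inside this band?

Band width going east from +132.877° to -119.565°: ((-119.565 − 132.877) mod 360) = 107.558°.
Offset of +165.662° east of the west edge: ((165.662 − 132.877) mod 360) = 32.785°.
32.785° ≤ 107.558° ⇒ inside.

Yes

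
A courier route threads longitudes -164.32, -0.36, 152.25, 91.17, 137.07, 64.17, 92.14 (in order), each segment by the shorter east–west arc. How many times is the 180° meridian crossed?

Leg 1: -164.32° → -0.36°, shortest Δλ = 163.96° (east) — does not cross 180°.
Leg 2: -0.36° → +152.25°, shortest Δλ = 152.61° (east) — does not cross 180°.
Leg 3: +152.25° → +91.17°, shortest Δλ = -61.08° (west) — does not cross 180°.
Leg 4: +91.17° → +137.07°, shortest Δλ = 45.9° (east) — does not cross 180°.
Leg 5: +137.07° → +64.17°, shortest Δλ = -72.9° (west) — does not cross 180°.
Leg 6: +64.17° → +92.14°, shortest Δλ = 27.97° (east) — does not cross 180°.
Total crossings: 0.

0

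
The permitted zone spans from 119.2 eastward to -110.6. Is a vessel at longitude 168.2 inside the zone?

Band width going east from +119.2° to -110.6°: ((-110.6 − 119.2) mod 360) = 130.2°.
Offset of +168.2° east of the west edge: ((168.2 − 119.2) mod 360) = 49.0°.
49.0° ≤ 130.2° ⇒ inside.

Yes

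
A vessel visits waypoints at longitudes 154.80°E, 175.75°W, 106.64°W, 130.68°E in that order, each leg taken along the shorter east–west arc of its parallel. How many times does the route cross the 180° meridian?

Leg 1: +154.80° → -175.75°, shortest Δλ = 29.45° (east) — crosses 180°.
Leg 2: -175.75° → -106.64°, shortest Δλ = 69.11° (east) — does not cross 180°.
Leg 3: -106.64° → +130.68°, shortest Δλ = -122.68° (west) — crosses 180°.
Total crossings: 2.

2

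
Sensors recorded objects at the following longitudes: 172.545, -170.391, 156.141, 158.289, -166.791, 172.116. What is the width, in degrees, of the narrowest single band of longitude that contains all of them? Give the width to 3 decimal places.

37.068°

Sort the longitudes: -170.391°, -166.791°, +156.141°, +158.289°, +172.116°, +172.545°.
Eastward gaps between consecutive values (wrapping around): 3.600°, 322.932°, 2.148°, 13.827°, 0.429°, 17.064°.
Largest gap = 322.932° ⇒ minimal covering band is its complement: 360° − 322.932° = 37.068°.
Band runs from +156.141° eastward to -166.791°, crossing the antimeridian.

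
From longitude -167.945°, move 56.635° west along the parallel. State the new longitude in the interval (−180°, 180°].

Start at -167.945°; shift −56.635° → -224.580°.
-224.580° lies outside (−180°, 180°]; add 360° → +135.420°.

+135.420°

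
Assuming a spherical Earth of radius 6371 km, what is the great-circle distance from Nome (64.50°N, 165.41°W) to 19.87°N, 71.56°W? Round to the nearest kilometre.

8202 km

Δλ = -71.56 − -165.41 = 93.85°.
Δφ = 19.87 − 64.50 = -44.63°.
a = sin²(Δφ/2) + cos φ₁ · cos φ₂ · sin²(Δλ/2) = 0.360204.
c = 2·atan2(√a, √(1−a)) = 1.28743 rad → d = 6371·c ≈ 8202.20 km.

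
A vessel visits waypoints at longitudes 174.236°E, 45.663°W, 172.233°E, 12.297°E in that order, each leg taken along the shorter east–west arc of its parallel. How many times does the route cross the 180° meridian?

Leg 1: +174.236° → -45.663°, shortest Δλ = 140.101° (east) — crosses 180°.
Leg 2: -45.663° → +172.233°, shortest Δλ = -142.104° (west) — crosses 180°.
Leg 3: +172.233° → +12.297°, shortest Δλ = -159.936° (west) — does not cross 180°.
Total crossings: 2.

2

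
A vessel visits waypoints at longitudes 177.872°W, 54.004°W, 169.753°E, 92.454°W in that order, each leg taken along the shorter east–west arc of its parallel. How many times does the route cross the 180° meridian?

2

Leg 1: -177.872° → -54.004°, shortest Δλ = 123.868° (east) — does not cross 180°.
Leg 2: -54.004° → +169.753°, shortest Δλ = -136.243° (west) — crosses 180°.
Leg 3: +169.753° → -92.454°, shortest Δλ = 97.793° (east) — crosses 180°.
Total crossings: 2.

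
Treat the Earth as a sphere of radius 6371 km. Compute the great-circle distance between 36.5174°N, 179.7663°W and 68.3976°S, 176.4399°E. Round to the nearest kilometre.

11670 km

Δλ = 176.4399 − -179.7663 = 356.2062°; wrapped into (−180°, 180°]: -3.7938°.
Δφ = -68.3976 − 36.5174 = -104.9150°.
a = sin²(Δφ/2) + cos φ₁ · cos φ₂ · sin²(Δλ/2) = 0.629017.
c = 2·atan2(√a, √(1−a)) = 1.83178 rad → d = 6371·c ≈ 11670.29 km.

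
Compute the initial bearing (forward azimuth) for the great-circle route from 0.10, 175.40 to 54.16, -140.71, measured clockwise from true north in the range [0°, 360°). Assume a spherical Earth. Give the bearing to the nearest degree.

27°

Δλ = -140.71 − 175.40 = -316.11°; wrapped into (−180°, 180°]: 43.89°.
θ = atan2( sin Δλ · cos φ₂ , cos φ₁ · sin φ₂ − sin φ₁ · cos φ₂ · cos Δλ )
  = atan2(0.40593, 0.80992) = 26.620° → normalised to [0°, 360°): 26.620°.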